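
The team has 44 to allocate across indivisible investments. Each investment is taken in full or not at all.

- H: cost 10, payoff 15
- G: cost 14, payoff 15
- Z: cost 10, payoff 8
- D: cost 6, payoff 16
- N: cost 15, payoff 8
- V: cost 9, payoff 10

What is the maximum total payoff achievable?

Allowing fractional choices, the relaxed optimum would be about 60.0, but investments are indivisible.
H + G + Z + D: cost 10 + 14 + 10 + 6 = 40 ≤ 44, payoff 15 + 15 + 8 + 16 = 54.
H + G + D + V: cost 10 + 14 + 6 + 9 = 39 ≤ 44, payoff 15 + 15 + 16 + 10 = 56.
Best is H, G, D, and V with total payoff 56.

56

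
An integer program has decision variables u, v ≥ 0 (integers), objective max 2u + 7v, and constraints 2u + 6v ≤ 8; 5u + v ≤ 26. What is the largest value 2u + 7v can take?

9

(u,v)=(1,1) is feasible, giving 9.
(u,v)=(0,1) is feasible, giving 7.
(u,v)=(2,0) is feasible, giving 4.
(u,v)=(1,0) is feasible, giving 2.
Maximum is 9 at (u,v)=(1,1).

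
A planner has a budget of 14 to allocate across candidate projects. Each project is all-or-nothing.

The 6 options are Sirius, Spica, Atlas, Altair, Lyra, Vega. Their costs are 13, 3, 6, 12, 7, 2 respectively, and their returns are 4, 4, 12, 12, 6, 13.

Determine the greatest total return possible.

This is a 0-1 knapsack instance.
Allowing fractional choices, the relaxed optimum would be about 32.0, but projects are indivisible.
Atlas + Vega: cost 6 + 2 = 8 ≤ 14, return 12 + 13 = 25.
Spica + Atlas + Vega: cost 3 + 6 + 2 = 11 ≤ 14, return 4 + 12 + 13 = 29.
Altair + Vega: cost 12 + 2 = 14 ≤ 14, return 12 + 13 = 25.
Best is Spica, Atlas, and Vega with total return 29.

29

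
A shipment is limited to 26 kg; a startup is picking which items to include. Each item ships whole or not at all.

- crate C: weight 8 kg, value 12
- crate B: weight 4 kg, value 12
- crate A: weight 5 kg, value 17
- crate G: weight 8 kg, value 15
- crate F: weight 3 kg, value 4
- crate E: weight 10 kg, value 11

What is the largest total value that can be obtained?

This is an integer program with binary decision variables.
Take crate C, crate B, crate A, and crate G: weight 8 + 4 + 5 + 8 = 25 ≤ 26, value 12 + 12 + 17 + 15 = 56.
No other feasible combination does better.

56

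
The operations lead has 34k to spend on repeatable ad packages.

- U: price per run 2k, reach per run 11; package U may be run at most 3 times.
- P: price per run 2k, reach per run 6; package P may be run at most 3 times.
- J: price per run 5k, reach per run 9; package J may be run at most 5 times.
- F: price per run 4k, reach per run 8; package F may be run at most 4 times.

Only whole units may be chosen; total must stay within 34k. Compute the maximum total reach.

This is a bounded integer knapsack.
U has the best ratio (11/2); taking only U gives at most 3×11 = 33 (stopped by the supply cap of 3).
Mixing does better — 3×U, 3×P, 2×J, and 3×F: price 34 ≤ 34, reach 3·11 + 3·6 + 2·9 + 3·8 = 93.

93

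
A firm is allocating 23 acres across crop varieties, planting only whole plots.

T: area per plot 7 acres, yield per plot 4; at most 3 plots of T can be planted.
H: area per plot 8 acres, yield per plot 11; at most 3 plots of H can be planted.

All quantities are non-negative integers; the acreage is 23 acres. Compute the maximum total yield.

H has the best ratio (11/8); taking only H gives at most 2×11 = 22 (stopped by the area limit).
Mixing does better — 1×T and 2×H: area 23 ≤ 23, yield 1·4 + 2·11 = 26.

26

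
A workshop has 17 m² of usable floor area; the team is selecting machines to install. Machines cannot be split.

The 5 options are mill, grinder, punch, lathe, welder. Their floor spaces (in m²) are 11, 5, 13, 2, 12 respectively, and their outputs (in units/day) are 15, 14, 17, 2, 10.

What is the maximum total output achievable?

Take mill and grinder: floor space 11 + 5 = 16 ≤ 17, output 15 + 14 = 29.
No other feasible combination does better.

29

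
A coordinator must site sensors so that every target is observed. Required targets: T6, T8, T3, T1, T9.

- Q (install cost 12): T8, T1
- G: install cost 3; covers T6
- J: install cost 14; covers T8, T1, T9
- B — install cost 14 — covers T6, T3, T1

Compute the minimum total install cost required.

28

The greedy cost-per-new-target heuristic would pick G, J, and B for 31, but a cheaper cover exists.
Choose J and B: together they cover T6, T8, T3, T1, T9 — every target.
Total install cost: 14 + 14 = 28.
No cover costs less than 28.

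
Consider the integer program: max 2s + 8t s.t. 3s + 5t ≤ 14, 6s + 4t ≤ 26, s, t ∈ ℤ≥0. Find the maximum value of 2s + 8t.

18

The continuous relaxation peaks at (0, 2.8) with value 22.40; rounding to a feasible lattice point costs some objective.
(s,t)=(1,2): 3·1+5·2=13≤14, 6·1+4·2=14≤26, objective 18.
(s,t)=(0,2): 3·0+5·2=10≤14, 6·0+4·2=8≤26, objective 16.
(s,t)=(2,1): 3·2+5·1=11≤14, 6·2+4·1=16≤26, objective 12.
The best lattice point is (1,2), giving 18.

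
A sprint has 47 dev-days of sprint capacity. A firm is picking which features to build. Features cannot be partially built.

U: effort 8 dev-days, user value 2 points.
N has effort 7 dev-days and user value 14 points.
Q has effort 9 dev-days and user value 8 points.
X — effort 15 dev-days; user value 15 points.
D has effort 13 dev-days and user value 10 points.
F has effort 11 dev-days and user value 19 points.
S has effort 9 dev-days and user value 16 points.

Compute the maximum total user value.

64

Allowing fractional choices, the relaxed optimum would be about 68.4, but features are indivisible.
N + D + F + S: effort 7 + 13 + 11 + 9 = 40 ≤ 47, user value 14 + 10 + 19 + 16 = 59.
U + N + Q + F + S: effort 8 + 7 + 9 + 11 + 9 = 44 ≤ 47, user value 2 + 14 + 8 + 19 + 16 = 59.
N + X + F + S: effort 7 + 15 + 11 + 9 = 42 ≤ 47, user value 14 + 15 + 19 + 16 = 64.
Best is N, X, F, and S with total user value 64.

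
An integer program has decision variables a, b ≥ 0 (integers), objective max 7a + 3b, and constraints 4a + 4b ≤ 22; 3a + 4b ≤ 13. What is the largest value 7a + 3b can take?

Relaxing integrality, the LP optimum is 30.33 at (a,b) = (4.33, 0), which is not an integer point.
(a,b)=(4,0): 4·4+4·0=16≤22, 3·4+4·0=12≤13, objective 28.
(a,b)=(3,1): 4·3+4·1=16≤22, 3·3+4·1=13≤13, objective 24.
Maximum is 28 at (a,b)=(4,0).

28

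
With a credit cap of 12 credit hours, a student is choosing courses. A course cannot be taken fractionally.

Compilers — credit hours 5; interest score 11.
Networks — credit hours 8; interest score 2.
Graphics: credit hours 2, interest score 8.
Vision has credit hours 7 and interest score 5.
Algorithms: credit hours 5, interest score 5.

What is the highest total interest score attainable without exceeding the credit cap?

Compilers + Graphics: credit hours 5 + 2 = 7 ≤ 12, interest score 11 + 8 = 19.
Compilers + Graphics + Algorithms: credit hours 5 + 2 + 5 = 12 ≤ 12, interest score 11 + 8 + 5 = 24.
Best is Compilers, Graphics, and Algorithms with total interest score 24.

24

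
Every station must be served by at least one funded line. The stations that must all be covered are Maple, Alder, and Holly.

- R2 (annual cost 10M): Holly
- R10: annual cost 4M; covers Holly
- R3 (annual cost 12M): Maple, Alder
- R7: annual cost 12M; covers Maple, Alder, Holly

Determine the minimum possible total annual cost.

This is an integer covering problem.
R7 alone covers Maple, Alder, Holly — every station.
Total annual cost: 12.

12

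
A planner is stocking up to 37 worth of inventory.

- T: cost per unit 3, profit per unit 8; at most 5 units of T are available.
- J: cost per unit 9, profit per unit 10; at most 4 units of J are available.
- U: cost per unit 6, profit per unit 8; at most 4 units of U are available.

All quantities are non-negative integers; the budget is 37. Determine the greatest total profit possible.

66

T has the best ratio (8/3); taking only T gives at most 5×8 = 40 (stopped by the supply cap of 5).
Mixing does better — 5×T, 1×J, and 2×U: cost 36 ≤ 37, profit 5·8 + 1·10 + 2·8 = 66.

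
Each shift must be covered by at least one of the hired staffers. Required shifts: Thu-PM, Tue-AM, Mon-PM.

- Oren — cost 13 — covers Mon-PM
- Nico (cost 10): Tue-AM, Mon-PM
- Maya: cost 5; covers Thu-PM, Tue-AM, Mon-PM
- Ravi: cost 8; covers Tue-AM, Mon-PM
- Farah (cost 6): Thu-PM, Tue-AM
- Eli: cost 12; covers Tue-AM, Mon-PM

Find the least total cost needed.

Maya alone covers Thu-PM, Tue-AM, Mon-PM — every shift.
Total cost: 5.
No cover costs less than 5.

5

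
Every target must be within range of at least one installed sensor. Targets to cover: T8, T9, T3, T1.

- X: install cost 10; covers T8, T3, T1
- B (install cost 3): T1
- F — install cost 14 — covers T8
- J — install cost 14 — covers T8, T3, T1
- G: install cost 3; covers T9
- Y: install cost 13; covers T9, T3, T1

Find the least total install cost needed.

13

This is an integer covering problem.
Choose X and G: together they cover T8, T9, T3, T1 — every target.
Total install cost: 10 + 3 = 13.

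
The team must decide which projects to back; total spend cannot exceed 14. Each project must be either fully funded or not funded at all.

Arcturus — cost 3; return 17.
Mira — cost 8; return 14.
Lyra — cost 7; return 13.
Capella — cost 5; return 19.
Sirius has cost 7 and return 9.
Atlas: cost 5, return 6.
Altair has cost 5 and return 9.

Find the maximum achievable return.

45

Allowing fractional choices, the relaxed optimum would be about 47.1, but projects are indivisible.
Arcturus + Capella + Atlas: cost 3 + 5 + 5 = 13 ≤ 14, return 17 + 19 + 6 = 42.
Arcturus + Capella: cost 3 + 5 = 8 ≤ 14, return 17 + 19 = 36.
Arcturus + Capella + Altair: cost 3 + 5 + 5 = 13 ≤ 14, return 17 + 19 + 9 = 45.
Best is Arcturus, Capella, and Altair with total return 45.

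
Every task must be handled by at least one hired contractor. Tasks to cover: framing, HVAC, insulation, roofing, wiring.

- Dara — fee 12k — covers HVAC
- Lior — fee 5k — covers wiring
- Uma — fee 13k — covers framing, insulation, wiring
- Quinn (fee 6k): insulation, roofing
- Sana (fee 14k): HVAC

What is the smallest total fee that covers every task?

31

Choose Dara, Uma, and Quinn: together they cover framing, HVAC, insulation, roofing, wiring — every task.
Total fee: 12 + 13 + 6 = 31.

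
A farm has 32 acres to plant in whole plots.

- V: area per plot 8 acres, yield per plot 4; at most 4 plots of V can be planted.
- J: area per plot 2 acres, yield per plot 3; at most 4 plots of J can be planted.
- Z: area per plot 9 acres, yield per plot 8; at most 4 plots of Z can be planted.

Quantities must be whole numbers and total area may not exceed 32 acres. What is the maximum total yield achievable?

30

J has the best ratio (3/2); taking only J gives at most 4×3 = 12 (stopped by the supply cap of 4).
Mixing does better — 2×J and 3×Z: area 31 ≤ 32, yield 2·3 + 3·8 = 30.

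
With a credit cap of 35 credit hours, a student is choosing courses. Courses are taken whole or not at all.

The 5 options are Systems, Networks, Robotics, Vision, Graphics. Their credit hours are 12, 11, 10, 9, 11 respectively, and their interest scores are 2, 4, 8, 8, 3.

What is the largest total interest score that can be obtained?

20

Systems + Robotics + Vision: credit hours 12 + 10 + 9 = 31 ≤ 35, interest score 2 + 8 + 8 = 18.
Networks + Robotics + Vision: credit hours 11 + 10 + 9 = 30 ≤ 35, interest score 4 + 8 + 8 = 20.
Robotics + Vision + Graphics: credit hours 10 + 9 + 11 = 30 ≤ 35, interest score 8 + 8 + 3 = 19.
Best is Networks, Robotics, and Vision with total interest score 20.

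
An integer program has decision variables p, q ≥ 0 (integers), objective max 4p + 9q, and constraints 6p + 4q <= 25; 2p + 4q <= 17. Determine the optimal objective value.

The continuous relaxation peaks at (0, 4.25) with value 38.25; rounding to a feasible lattice point costs some objective.
(p,q)=(0,4) is feasible, giving 36.
(p,q)=(1,3) is feasible, giving 31.
(p,q)=(0,3) is feasible, giving 27.
The best lattice point is (0,4), giving 36.

36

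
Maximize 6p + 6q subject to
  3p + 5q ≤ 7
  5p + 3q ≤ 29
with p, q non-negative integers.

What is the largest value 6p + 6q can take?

(p,q)=(2,0): 3·2+5·0=6≤7, 5·2+3·0=10≤29, objective 12.
(p,q)=(1,0): 3·1+5·0=3≤7, 5·1+3·0=5≤29, objective 6.
No feasible integer point exceeds 12.

12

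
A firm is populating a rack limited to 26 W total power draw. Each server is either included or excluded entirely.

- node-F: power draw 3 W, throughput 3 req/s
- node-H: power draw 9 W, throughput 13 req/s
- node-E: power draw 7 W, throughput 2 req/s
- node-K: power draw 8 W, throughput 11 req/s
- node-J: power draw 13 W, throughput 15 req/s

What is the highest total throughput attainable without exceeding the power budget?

31

node-H + node-J: power draw 9 + 13 = 22 ≤ 26, throughput 13 + 15 = 28.
node-F + node-K + node-J: power draw 3 + 8 + 13 = 24 ≤ 26, throughput 3 + 11 + 15 = 29.
node-F + node-H + node-J: power draw 3 + 9 + 13 = 25 ≤ 26, throughput 3 + 13 + 15 = 31.
Best is node-F, node-H, and node-J with total throughput 31.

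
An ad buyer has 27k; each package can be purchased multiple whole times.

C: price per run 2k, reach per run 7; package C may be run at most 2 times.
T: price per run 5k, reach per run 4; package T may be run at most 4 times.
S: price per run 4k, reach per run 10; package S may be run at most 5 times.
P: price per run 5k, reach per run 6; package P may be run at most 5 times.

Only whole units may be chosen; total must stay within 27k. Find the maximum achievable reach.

2×C and 5×S: price 24 ≤ 27, reach 2·7 + 5·10 = 64.
1×C, 5×S, and 1×P: price 27 ≤ 27, reach 1·7 + 5·10 + 1·6 = 63.
Best is 64.

64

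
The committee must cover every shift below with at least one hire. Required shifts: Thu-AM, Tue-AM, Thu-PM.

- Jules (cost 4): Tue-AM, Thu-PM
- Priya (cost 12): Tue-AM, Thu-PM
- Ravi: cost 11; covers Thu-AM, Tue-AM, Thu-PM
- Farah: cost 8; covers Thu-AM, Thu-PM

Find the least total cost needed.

11

The greedy cost-per-new-shift heuristic would pick Jules and Farah for 12, but a cheaper cover exists.
Ravi alone covers Thu-AM, Tue-AM, Thu-PM — every shift.
Total cost: 11.
No cover costs less than 11.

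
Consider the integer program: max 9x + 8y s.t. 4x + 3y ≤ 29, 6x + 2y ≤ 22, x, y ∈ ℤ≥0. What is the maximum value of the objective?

(x,y)=(1,8): 4·1+3·8=28≤29, 6·1+2·8=22≤22, objective 73.
(x,y)=(0,9): 4·0+3·9=27≤29, 6·0+2·9=18≤22, objective 72.
No feasible integer point exceeds 73.

73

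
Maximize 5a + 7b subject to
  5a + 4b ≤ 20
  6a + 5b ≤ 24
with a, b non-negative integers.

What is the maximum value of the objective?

28

The continuous relaxation peaks at (0, 4.8) with value 33.60; rounding to a feasible lattice point costs some objective.
(a,b)=(0,4): 5·0+4·4=16≤20, 6·0+5·4=20≤24, objective 28.
(a,b)=(1,3): 5·1+4·3=17≤20, 6·1+5·3=21≤24, objective 26.
No feasible integer point exceeds 28.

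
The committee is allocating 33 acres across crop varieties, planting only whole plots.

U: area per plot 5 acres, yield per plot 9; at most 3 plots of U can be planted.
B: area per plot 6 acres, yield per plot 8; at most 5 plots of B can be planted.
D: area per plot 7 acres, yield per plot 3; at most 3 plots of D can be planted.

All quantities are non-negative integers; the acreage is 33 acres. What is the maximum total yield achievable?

This is a bounded integer knapsack.
Take 3×U and 3×B: area 33 ≤ 33, yield 3·9 + 3·8 = 51.
U has the best ratio (9/5) and is taken to its limit of 3; remaining capacity is filled optimally with the others.

51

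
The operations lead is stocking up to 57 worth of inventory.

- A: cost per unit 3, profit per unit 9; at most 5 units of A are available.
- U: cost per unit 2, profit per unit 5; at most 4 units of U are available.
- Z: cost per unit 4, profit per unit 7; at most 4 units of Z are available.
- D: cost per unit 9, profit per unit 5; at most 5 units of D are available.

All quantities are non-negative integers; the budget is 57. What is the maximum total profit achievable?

103

This is a bounded integer knapsack.
A has the best ratio (9/3); taking only A gives at most 5×9 = 45 (stopped by the supply cap of 5).
Mixing does better — 5×A, 4×U, 4×Z, and 2×D: cost 57 ≤ 57, profit 5·9 + 4·5 + 4·7 + 2·5 = 103.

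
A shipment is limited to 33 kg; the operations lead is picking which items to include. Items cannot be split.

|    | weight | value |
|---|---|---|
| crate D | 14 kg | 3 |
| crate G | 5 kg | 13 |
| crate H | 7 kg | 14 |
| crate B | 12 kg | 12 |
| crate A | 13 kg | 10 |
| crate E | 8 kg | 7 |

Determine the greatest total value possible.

Take crate G, crate H, crate B, and crate E: weight 5 + 7 + 12 + 8 = 32 ≤ 33, value 13 + 14 + 12 + 7 = 46.
No other feasible combination does better.

46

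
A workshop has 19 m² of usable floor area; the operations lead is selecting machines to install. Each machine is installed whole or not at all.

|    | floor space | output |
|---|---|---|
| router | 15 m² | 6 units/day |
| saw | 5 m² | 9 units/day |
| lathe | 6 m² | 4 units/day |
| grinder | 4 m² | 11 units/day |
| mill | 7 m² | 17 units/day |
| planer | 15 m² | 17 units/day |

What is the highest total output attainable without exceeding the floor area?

Allowing fractional choices, the relaxed optimum would be about 40.4, but machines are indivisible.
saw + lathe + mill: floor space 5 + 6 + 7 = 18 ≤ 19, output 9 + 4 + 17 = 30.
saw + grinder + mill: floor space 5 + 4 + 7 = 16 ≤ 19, output 9 + 11 + 17 = 37.
lathe + grinder + mill: floor space 6 + 4 + 7 = 17 ≤ 19, output 4 + 11 + 17 = 32.
Best is saw, grinder, and mill with total output 37.

37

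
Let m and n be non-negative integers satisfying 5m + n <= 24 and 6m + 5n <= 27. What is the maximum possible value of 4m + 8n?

The continuous relaxation peaks at (0, 5.4) with value 43.20; rounding to a feasible lattice point costs some objective.
(m,n)=(0,5): 5·0+1·5=5≤24, 6·0+5·5=25≤27, objective 40.
(m,n)=(1,4): 5·1+1·4=9≤24, 6·1+5·4=26≤27, objective 36.
Maximum is 40 at (m,n)=(0,5).

40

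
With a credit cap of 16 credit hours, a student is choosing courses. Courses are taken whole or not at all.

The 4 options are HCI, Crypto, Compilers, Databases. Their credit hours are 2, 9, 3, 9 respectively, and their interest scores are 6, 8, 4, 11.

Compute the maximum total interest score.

This is an integer program with binary decision variables.
HCI + Compilers + Databases: credit hours 2 + 3 + 9 = 14 ≤ 16, interest score 6 + 4 + 11 = 21.
HCI + Crypto + Compilers: credit hours 2 + 9 + 3 = 14 ≤ 16, interest score 6 + 8 + 4 = 18.
Best is HCI, Compilers, and Databases with total interest score 21.

21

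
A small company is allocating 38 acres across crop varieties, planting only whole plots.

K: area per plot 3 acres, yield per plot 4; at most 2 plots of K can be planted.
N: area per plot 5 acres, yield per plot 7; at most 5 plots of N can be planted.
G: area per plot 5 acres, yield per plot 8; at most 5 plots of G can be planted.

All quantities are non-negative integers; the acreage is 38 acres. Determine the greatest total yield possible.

58

G has the best ratio (8/5); taking only G gives at most 5×8 = 40 (stopped by the supply cap of 5).
Mixing does better — 1×K, 2×N, and 5×G: area 38 ≤ 38, yield 1·4 + 2·7 + 5·8 = 58.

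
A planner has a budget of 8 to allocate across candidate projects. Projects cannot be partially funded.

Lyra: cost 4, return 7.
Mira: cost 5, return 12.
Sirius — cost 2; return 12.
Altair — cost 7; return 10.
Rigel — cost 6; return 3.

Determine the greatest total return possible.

Allowing fractional choices, the relaxed optimum would be about 25.8, but projects are indivisible.
Mira + Sirius: cost 5 + 2 = 7 ≤ 8, return 12 + 12 = 24.
Lyra + Sirius: cost 4 + 2 = 6 ≤ 8, return 7 + 12 = 19.
Best is Mira and Sirius with total return 24.

24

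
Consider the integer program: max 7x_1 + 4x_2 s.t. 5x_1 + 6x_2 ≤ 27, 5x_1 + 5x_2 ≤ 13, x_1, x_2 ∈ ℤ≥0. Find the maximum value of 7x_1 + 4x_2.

Relaxing integrality, the LP optimum is 18.20 at (x_1,x_2) = (2.6, 0), which is not an integer point.
(x_1,x_2)=(2,0): 5·2+6·0=10≤27, 5·2+5·0=10≤13, objective 14.
(x_1,x_2)=(1,1): 5·1+6·1=11≤27, 5·1+5·1=10≤13, objective 11.
The best lattice point is (2,0), giving 14.

14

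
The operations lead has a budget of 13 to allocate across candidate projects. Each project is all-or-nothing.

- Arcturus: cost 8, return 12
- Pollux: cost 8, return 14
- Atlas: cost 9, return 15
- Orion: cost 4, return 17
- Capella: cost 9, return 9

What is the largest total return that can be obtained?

32

This is a 0-1 knapsack instance.
Allowing fractional choices, the relaxed optimum would be about 32.7, but projects are indivisible.
Atlas + Orion: cost 9 + 4 = 13 ≤ 13, return 15 + 17 = 32.
Pollux + Orion: cost 8 + 4 = 12 ≤ 13, return 14 + 17 = 31.
Arcturus + Orion: cost 8 + 4 = 12 ≤ 13, return 12 + 17 = 29.
Best is Atlas and Orion with total return 32.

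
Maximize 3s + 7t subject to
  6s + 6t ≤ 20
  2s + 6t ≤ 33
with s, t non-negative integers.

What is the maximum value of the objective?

21

Relaxing integrality, the LP optimum is 23.33 at (s,t) = (0, 3.33), which is not an integer point.
(s,t)=(0,3): 6·0+6·3=18≤20, 2·0+6·3=18≤33, objective 21.
(s,t)=(1,2): 6·1+6·2=18≤20, 2·1+6·2=14≤33, objective 17.
(s,t)=(0,2): 6·0+6·2=12≤20, 2·0+6·2=12≤33, objective 14.
No feasible integer point exceeds 21.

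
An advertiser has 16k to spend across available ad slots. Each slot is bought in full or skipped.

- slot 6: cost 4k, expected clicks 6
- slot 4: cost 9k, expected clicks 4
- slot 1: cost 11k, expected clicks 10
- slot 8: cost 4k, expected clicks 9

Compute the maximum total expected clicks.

19

Treat it as a binary knapsack problem.
Allowing fractional choices, the relaxed optimum would be about 22.3, but ad slots are indivisible.
slot 6 + slot 8: cost 4 + 4 = 8 ≤ 16, expected clicks 6 + 9 = 15.
slot 1 + slot 8: cost 11 + 4 = 15 ≤ 16, expected clicks 10 + 9 = 19.
slot 6 + slot 1: cost 4 + 11 = 15 ≤ 16, expected clicks 6 + 10 = 16.
Best is slot 1 and slot 8 with total expected clicks 19.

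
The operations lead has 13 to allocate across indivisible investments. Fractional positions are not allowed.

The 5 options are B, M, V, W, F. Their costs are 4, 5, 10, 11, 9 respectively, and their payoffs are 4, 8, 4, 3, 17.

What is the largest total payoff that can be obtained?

21

Treat it as a binary knapsack problem.
B + F: cost 4 + 9 = 13 ≤ 13, payoff 4 + 17 = 21.
F: cost 9 ≤ 13, payoff 17.
Best is B and F with total payoff 21.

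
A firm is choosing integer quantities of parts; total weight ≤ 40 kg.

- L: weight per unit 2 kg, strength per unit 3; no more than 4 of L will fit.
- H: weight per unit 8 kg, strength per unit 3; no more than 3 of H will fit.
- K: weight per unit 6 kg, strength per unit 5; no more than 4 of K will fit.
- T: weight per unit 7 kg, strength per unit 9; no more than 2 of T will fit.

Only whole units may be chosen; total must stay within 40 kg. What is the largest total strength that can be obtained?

45

Take 4×L, 3×K, and 2×T: weight 40 ≤ 40, strength 4·3 + 3·5 + 2·9 = 45.
L has the best ratio (3/2) and is taken to its limit of 4; remaining capacity is filled optimally with the others.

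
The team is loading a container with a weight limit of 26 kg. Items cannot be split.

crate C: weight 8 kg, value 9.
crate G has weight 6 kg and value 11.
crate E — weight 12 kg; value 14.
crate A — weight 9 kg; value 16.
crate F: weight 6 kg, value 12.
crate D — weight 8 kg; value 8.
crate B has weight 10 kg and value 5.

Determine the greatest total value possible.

39

Allowing fractional choices, the relaxed optimum would be about 44.8, but items are indivisible.
crate G + crate A + crate F: weight 6 + 9 + 6 = 21 ≤ 26, value 11 + 16 + 12 = 39.
crate C + crate A + crate F: weight 8 + 9 + 6 = 23 ≤ 26, value 9 + 16 + 12 = 37.
Best is crate G, crate A, and crate F with total value 39.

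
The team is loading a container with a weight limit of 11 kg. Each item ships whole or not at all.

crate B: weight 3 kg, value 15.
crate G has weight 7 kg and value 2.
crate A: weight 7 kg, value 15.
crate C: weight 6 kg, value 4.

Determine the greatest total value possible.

This is a 0-1 knapsack instance.
crate B + crate A: weight 3 + 7 = 10 ≤ 11, value 15 + 15 = 30.
crate B + crate C: weight 3 + 6 = 9 ≤ 11, value 15 + 4 = 19.
crate B + crate G: weight 3 + 7 = 10 ≤ 11, value 15 + 2 = 17.
Best is crate B and crate A with total value 30.

30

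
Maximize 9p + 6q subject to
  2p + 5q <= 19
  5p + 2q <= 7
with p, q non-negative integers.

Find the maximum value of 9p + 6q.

The continuous relaxation peaks at (0, 3.5) with value 21.00; rounding to a feasible lattice point costs some objective.
(p,q)=(0,3): 2·0+5·3=15≤19, 5·0+2·3=6≤7, objective 18.
(p,q)=(0,2): 2·0+5·2=10≤19, 5·0+2·2=4≤7, objective 12.
No feasible integer point exceeds 18.

18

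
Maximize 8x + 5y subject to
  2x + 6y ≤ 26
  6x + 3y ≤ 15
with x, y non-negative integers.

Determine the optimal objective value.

23

The continuous relaxation peaks at (0.4, 4.2) with value 24.20; rounding to a feasible lattice point costs some objective.
(x,y)=(1,3): 2·1+6·3=20≤26, 6·1+3·3=15≤15, objective 23.
(x,y)=(0,4): 2·0+6·4=24≤26, 6·0+3·4=12≤15, objective 20.
(x,y)=(1,2): 2·1+6·2=14≤26, 6·1+3·2=12≤15, objective 18.
The best lattice point is (1,3), giving 23.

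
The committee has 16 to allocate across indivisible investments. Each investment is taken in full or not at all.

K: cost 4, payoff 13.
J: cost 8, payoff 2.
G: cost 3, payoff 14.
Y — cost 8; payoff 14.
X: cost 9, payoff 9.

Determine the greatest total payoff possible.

41

Treat it as a binary knapsack problem.
Allowing fractional choices, the relaxed optimum would be about 42.0, but investments are indivisible.
K + G + Y: cost 4 + 3 + 8 = 15 ≤ 16, payoff 13 + 14 + 14 = 41.
K + J + G: cost 4 + 8 + 3 = 15 ≤ 16, payoff 13 + 2 + 14 = 29.
K + G + X: cost 4 + 3 + 9 = 16 ≤ 16, payoff 13 + 14 + 9 = 36.
Best is K, G, and Y with total payoff 41.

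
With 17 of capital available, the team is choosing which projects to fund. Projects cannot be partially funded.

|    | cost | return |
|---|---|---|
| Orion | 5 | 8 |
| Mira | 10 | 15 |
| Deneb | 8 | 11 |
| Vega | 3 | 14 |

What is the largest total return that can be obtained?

33

This is a 0-1 knapsack instance.
Take Orion, Deneb, and Vega: cost 5 + 8 + 3 = 16 ≤ 17, return 8 + 11 + 14 = 33.
No other feasible combination does better.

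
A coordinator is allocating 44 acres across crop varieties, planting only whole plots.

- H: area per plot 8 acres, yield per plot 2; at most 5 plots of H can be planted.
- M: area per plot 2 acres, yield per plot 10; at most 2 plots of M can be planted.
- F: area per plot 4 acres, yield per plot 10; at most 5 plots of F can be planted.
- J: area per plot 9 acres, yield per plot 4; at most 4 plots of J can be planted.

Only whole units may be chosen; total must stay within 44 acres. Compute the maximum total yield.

78

This is a bounded integer knapsack.
M has the best ratio (10/2); taking only M gives at most 2×10 = 20 (stopped by the supply cap of 2).
Mixing does better — 2×M, 5×F, and 2×J: area 42 ≤ 44, yield 2·10 + 5·10 + 2·4 = 78.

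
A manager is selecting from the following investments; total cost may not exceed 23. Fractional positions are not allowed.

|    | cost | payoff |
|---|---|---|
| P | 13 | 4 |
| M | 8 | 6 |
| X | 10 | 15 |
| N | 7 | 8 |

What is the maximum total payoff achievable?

23

Take X and N: cost 10 + 7 = 17 ≤ 23, payoff 15 + 8 = 23.
No other feasible combination does better.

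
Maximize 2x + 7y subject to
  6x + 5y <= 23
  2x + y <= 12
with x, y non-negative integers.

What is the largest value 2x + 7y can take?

28

The continuous relaxation peaks at (0, 4.6) with value 32.20; rounding to a feasible lattice point costs some objective.
(x,y)=(0,4): 6·0+5·4=20≤23, 2·0+1·4=4≤12, objective 28.
(x,y)=(1,3): 6·1+5·3=21≤23, 2·1+1·3=5≤12, objective 23.
(x,y)=(0,3): 6·0+5·3=15≤23, 2·0+1·3=3≤12, objective 21.
The best lattice point is (0,4), giving 28.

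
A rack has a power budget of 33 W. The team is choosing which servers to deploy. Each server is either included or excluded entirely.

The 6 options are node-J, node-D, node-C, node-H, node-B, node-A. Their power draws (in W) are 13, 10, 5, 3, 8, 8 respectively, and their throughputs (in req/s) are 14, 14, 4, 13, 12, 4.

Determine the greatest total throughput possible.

45

Treat it as a binary knapsack problem.
Allowing fractional choices, the relaxed optimum would be about 51.9, but servers are indivisible.
node-D + node-C + node-H + node-B: power draw 10 + 5 + 3 + 8 = 26 ≤ 33, throughput 14 + 4 + 13 + 12 = 43.
node-J + node-D + node-C + node-H: power draw 13 + 10 + 5 + 3 = 31 ≤ 33, throughput 14 + 14 + 4 + 13 = 45.
Best is node-J, node-D, node-C, and node-H with total throughput 45.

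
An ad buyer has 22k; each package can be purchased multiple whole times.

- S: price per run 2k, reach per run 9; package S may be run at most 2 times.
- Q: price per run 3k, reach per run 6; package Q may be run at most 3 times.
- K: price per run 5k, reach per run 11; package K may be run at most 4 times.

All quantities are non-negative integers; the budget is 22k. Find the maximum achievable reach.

S has the best ratio (9/2); taking only S gives at most 2×9 = 18 (stopped by the supply cap of 2).
Mixing does better — 2×S, 1×Q, and 3×K: price 22 ≤ 22, reach 2·9 + 1·6 + 3·11 = 57.

57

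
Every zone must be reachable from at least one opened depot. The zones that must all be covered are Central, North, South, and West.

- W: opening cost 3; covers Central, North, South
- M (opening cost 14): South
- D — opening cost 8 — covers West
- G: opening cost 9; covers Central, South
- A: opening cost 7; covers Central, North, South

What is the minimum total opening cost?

Choose W and D: together they cover Central, North, South, West — every zone.
Total opening cost: 3 + 8 = 11.

11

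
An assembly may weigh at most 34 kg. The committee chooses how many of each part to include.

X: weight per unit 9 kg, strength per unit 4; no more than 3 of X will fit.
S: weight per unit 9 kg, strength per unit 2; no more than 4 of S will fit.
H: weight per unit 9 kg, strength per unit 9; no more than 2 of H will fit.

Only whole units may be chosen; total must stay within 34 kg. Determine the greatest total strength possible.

22

1×S and 2×H: weight 27 ≤ 34, strength 1·2 + 2·9 = 20.
1×X and 2×H: weight 27 ≤ 34, strength 1·4 + 2·9 = 22.
Best is 22.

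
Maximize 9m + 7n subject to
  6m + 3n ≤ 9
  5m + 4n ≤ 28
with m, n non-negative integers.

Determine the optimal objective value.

21

(m,n)=(0,3) is feasible, giving 21.
(m,n)=(0,2) is feasible, giving 14.
No feasible integer point exceeds 21.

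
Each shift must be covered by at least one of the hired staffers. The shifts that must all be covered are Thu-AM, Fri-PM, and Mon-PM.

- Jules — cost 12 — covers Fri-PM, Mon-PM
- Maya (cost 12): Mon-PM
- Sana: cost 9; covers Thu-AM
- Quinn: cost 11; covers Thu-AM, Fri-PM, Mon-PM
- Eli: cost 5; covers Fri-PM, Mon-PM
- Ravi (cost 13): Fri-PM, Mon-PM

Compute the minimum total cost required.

This is a weighted set-cover instance.
The greedy cost-per-new-shift heuristic would pick Eli and Sana for 14, but a cheaper cover exists.
Quinn alone covers Thu-AM, Fri-PM, Mon-PM — every shift.
Total cost: 11.
No cover costs less than 11.

11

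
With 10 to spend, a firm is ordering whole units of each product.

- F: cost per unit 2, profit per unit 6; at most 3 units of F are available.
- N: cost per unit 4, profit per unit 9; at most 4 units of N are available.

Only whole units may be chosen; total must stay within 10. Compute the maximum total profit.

Take 3×F and 1×N: cost 10 ≤ 10, profit 3·6 + 1·9 = 27.
F has the best ratio (6/2) and is taken to its limit of 3; remaining capacity is filled optimally with the others.

27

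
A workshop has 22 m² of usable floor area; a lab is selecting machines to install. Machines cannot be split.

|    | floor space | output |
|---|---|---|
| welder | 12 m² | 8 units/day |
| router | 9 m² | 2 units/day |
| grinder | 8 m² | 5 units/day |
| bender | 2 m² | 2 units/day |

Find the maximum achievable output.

welder + bender: floor space 12 + 2 = 14 ≤ 22, output 8 + 2 = 10.
welder + grinder + bender: floor space 12 + 8 + 2 = 22 ≤ 22, output 8 + 5 + 2 = 15.
welder + grinder: floor space 12 + 8 = 20 ≤ 22, output 8 + 5 = 13.
Best is welder, grinder, and bender with total output 15.

15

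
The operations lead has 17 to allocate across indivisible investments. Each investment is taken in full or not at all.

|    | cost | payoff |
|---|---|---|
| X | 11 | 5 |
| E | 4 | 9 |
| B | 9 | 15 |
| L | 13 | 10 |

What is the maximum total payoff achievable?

24

E + B: cost 4 + 9 = 13 ≤ 17, payoff 9 + 15 = 24.
B: cost 9 ≤ 17, payoff 15.
E + L: cost 4 + 13 = 17 ≤ 17, payoff 9 + 10 = 19.
Best is E and B with total payoff 24.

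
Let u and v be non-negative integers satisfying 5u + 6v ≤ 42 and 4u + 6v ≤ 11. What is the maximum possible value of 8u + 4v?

Relaxing integrality, the LP optimum is 22.00 at (u,v) = (2.75, 0), which is not an integer point.
(u,v)=(2,0): 5·2+6·0=10≤42, 4·2+6·0=8≤11, objective 16.
(u,v)=(1,1): 5·1+6·1=11≤42, 4·1+6·1=10≤11, objective 12.
(u,v)=(1,0): 5·1+6·0=5≤42, 4·1+6·0=4≤11, objective 8.
The best lattice point is (2,0), giving 16.

16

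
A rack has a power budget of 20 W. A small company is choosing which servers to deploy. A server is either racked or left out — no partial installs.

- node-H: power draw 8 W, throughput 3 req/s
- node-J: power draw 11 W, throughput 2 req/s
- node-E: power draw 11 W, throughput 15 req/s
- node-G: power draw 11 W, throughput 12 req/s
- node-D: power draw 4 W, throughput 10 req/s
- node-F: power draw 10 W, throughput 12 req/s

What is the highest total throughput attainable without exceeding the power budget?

Take node-E and node-D: power draw 11 + 4 = 15 ≤ 20, throughput 15 + 10 = 25.
No other feasible combination does better.

25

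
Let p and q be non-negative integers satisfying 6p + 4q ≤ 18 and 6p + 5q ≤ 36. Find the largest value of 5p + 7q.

28

The continuous relaxation peaks at (0, 4.5) with value 31.50; rounding to a feasible lattice point costs some objective.
(p,q)=(0,4): 6·0+4·4=16≤18, 6·0+5·4=20≤36, objective 28.
(p,q)=(1,3): 6·1+4·3=18≤18, 6·1+5·3=21≤36, objective 26.
No feasible integer point exceeds 28.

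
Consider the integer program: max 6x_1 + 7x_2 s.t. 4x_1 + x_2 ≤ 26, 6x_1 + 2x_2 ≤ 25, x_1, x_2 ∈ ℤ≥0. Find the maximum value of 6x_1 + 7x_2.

84

The continuous relaxation peaks at (0, 12.5) with value 87.50; rounding to a feasible lattice point costs some objective.
(x_1,x_2)=(0,12) is feasible, giving 84.
(x_1,x_2)=(0,11) is feasible, giving 77.
Maximum is 84 at (x_1,x_2)=(0,12).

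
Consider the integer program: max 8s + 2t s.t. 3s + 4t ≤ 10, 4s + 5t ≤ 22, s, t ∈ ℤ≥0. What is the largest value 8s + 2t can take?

Relaxing integrality, the LP optimum is 26.67 at (s,t) = (3.33, 0), which is not an integer point.
(s,t)=(3,0): 3·3+4·0=9≤10, 4·3+5·0=12≤22, objective 24.
(s,t)=(2,1): 3·2+4·1=10≤10, 4·2+5·1=13≤22, objective 18.
(s,t)=(2,0): 3·2+4·0=6≤10, 4·2+5·0=8≤22, objective 16.
No feasible integer point exceeds 24.

24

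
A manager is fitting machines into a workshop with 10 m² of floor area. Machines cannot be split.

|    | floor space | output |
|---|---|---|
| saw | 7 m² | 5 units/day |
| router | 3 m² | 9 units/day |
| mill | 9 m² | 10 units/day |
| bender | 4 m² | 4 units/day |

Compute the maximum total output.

This is an integer program with binary decision variables.
Allowing fractional choices, the relaxed optimum would be about 16.8, but machines are indivisible.
saw + router: floor space 7 + 3 = 10 ≤ 10, output 5 + 9 = 14.
router + bender: floor space 3 + 4 = 7 ≤ 10, output 9 + 4 = 13.
mill: floor space 9 ≤ 10, output 10.
Best is saw and router with total output 14.

14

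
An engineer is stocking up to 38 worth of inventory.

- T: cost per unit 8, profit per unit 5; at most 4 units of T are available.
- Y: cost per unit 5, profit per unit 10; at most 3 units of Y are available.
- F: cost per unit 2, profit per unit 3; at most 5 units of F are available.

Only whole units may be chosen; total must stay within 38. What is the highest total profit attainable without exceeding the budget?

This is a bounded integer knapsack.
1×T, 3×Y, and 5×F: cost 33 ≤ 38, profit 1·5 + 3·10 + 5·3 = 50.
2×T, 3×Y, and 3×F: cost 37 ≤ 38, profit 2·5 + 3·10 + 3·3 = 49.
Best is 50.

50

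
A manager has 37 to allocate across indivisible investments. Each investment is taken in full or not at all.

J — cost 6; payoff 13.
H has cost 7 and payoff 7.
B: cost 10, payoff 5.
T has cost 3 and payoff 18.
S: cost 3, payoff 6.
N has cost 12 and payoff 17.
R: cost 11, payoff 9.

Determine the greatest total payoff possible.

This is an integer program with binary decision variables.
Take J, T, S, N, and R: cost 6 + 3 + 3 + 12 + 11 = 35 ≤ 37, payoff 13 + 18 + 6 + 17 + 9 = 63.
No other feasible combination does better.

63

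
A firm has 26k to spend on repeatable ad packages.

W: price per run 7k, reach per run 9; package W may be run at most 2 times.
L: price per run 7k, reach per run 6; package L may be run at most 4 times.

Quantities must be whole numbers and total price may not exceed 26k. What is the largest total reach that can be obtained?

24

This is a bounded integer knapsack.
W has the best ratio (9/7); taking only W gives at most 2×9 = 18 (stopped by the supply cap of 2).
Mixing does better — 2×W and 1×L: price 21 ≤ 26, reach 2·9 + 1·6 = 24.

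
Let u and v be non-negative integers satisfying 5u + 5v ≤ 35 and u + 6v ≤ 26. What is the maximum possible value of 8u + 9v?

59

The continuous relaxation peaks at (3.2, 3.8) with value 59.80; rounding to a feasible lattice point costs some objective.
(u,v)=(4,3): 5·4+5·3=35≤35, 1·4+6·3=22≤26, objective 59.
(u,v)=(5,2): 5·5+5·2=35≤35, 1·5+6·2=17≤26, objective 58.
(u,v)=(2,4): 5·2+5·4=30≤35, 1·2+6·4=26≤26, objective 52.
The best lattice point is (4,3), giving 59.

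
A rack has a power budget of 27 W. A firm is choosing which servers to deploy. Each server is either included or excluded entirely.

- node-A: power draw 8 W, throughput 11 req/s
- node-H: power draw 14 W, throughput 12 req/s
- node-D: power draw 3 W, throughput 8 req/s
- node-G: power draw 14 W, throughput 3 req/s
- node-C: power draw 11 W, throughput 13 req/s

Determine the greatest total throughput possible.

Allowing fractional choices, the relaxed optimum would be about 36.3, but servers are indivisible.
node-H + node-C: power draw 14 + 11 = 25 ≤ 27, throughput 12 + 13 = 25.
node-A + node-D + node-C: power draw 8 + 3 + 11 = 22 ≤ 27, throughput 11 + 8 + 13 = 32.
node-A + node-H + node-D: power draw 8 + 14 + 3 = 25 ≤ 27, throughput 11 + 12 + 8 = 31.
Best is node-A, node-D, and node-C with total throughput 32.

32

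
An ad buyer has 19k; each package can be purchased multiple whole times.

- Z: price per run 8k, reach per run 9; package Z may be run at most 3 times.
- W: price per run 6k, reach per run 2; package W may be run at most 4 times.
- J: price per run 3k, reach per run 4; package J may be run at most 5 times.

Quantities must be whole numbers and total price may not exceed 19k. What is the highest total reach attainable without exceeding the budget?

Take 2×Z and 1×J: price 19 ≤ 19, reach 2·9 + 1·4 = 22.
No other integer combination yields more.

22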